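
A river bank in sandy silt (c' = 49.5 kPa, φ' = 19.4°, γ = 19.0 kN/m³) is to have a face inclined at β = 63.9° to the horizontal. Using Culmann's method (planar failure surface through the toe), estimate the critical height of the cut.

H_c = 30.78 m

Culmann's analysis gives the critical failure plane at α_cr = (β + φ')/2 = (63.9 + 19.4)/2 = 41.6°, and the critical height
H_c = (4c'/γ) · sinβ cosφ' / [1 − cos(β − φ')]
    = (4·49.5/19.0) · sin63.9°·cos19.4° / [1 − cos(44.5°)]
    = 10.421 · 0.8980·0.9432 / [1 − 0.7133]
    = 10.421 · 0.8470 / 0.2867
    = 30.78 m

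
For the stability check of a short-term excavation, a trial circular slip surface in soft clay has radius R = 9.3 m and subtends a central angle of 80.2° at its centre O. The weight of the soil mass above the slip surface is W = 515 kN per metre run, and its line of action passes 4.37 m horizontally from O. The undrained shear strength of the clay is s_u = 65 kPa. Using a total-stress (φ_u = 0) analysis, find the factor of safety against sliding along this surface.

FS = 3.50

Taking moments about the centre O, the resisting moment is provided by the undrained shear strength acting along the arc:
Arc length L_a = R·θ = 9.3·(80.2°·π/180) = 9.3·1.3998 = 13.02 m
M_R = s_u·L_a·R = 65·13.02·9.3 = 7869.2 kN·m/m
M_D = W·d = 515·4.37 = 2250.6 kN·m/m
FS = M_R / M_D = 7869.2 / 2250.6 = 3.497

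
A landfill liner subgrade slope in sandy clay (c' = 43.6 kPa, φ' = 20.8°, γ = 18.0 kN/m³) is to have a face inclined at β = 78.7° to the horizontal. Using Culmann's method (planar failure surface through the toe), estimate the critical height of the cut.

Culmann's analysis gives the critical failure plane at α_cr = (β + φ')/2 = (78.7 + 20.8)/2 = 49.8°, and the critical height
H_c = (4c'/γ) · sinβ cosφ' / [1 − cos(β − φ')]
    = (4·43.6/18.0) · sin78.7°·cos20.8° / [1 − cos(57.9°)]
    = 9.689 · 0.9806·0.9348 / [1 − 0.5314]
    = 9.689 · 0.9167 / 0.4686
    = 18.95 m

H_c = 18.95 m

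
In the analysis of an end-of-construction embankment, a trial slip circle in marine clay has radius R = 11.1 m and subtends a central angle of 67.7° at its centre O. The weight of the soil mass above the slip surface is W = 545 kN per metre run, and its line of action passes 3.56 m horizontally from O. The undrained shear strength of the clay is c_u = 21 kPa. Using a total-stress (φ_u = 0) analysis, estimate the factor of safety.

FS = 1.58

Taking moments about the centre O, the resisting moment is provided by the undrained shear strength acting along the arc:
Arc length L_a = R·θ = 11.1·(67.7°·π/180) = 11.1·1.1816 = 13.12 m
M_R = c_u·L_a·R = 21·13.12·11.1 = 3057.3 kN·m/m
M_D = W·d = 545·3.56 = 1940.2 kN·m/m
FS = M_R / M_D = 3057.3 / 1940.2 = 1.576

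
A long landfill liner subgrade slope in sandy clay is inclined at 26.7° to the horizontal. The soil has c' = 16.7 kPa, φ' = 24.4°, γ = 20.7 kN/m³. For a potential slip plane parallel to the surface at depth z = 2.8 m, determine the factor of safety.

FS = 1.62

For an infinite slope with a slip plane parallel to the surface (no pore pressure): FS = [c' + γz cos²β tanφ'] / [γz sinβ cosβ].
γz = 20.7·2.8 = 57.96 kN/m²
Numerator = 16.7 + 57.96·cos²26.7°·tan24.4° = 16.7 + 57.96·0.7981·0.4536 = 37.684 kPa
Denominator = 57.96·sin26.7°·cos26.7° = 57.96·0.4493·0.8934 = 23.266 kPa
FS = 37.684 / 23.266 = 1.620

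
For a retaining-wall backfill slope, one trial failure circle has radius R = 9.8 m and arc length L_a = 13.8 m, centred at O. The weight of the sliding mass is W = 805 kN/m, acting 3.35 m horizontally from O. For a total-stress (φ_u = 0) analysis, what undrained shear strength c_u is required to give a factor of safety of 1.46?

FS = c_u·L_a·R / (W·d), so c_u = FS·W·d / (L_a·R).
c_u = 1.46·805·3.35 / (13.80·9.8) = 3937.3 / 135.24 = 29.11 kPa

c_u = 29.1 kPa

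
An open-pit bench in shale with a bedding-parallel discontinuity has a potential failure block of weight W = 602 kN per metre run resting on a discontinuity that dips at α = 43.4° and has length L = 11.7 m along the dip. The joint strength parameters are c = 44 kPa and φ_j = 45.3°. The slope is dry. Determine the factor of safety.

Resolving the block weight along and normal to the plane and applying the Mohr–Coulomb strength on the joint:
N' = W cosα = 602·cos43.4° = 437.4 kN/m
Driving force T = W sinα = 602·sin43.4° = 413.6 kN/m
Resisting force R = c·L + N'·tanφ_j = 44·11.7 + 437.4·tan45.3° = 514.8 + 442.0 = 956.8 kN/m
FS = R / T = 956.8 / 413.6 = 2.313

FS = 2.31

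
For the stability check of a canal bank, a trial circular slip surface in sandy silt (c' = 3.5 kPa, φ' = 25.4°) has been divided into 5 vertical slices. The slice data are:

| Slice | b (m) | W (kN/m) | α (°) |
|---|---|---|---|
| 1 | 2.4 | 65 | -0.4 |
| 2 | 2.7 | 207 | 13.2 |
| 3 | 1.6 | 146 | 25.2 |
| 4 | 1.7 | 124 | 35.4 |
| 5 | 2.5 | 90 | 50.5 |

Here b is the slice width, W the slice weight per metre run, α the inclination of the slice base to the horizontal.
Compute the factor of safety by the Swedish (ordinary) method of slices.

FS = 1.24

Ordinary method of slices: FS = Σ[c'·Δl_i + (W_i cosα_i)·tanφ'] / Σ W_i sinα_i, with Δl_i = b_i / cosα_i.
Slice 1: Δl = 2.4/cos(-0.4°) = 2.400 m; N'_1 = 65·cos(-0.4°) = 65.0; c'Δl = 8.40; W sinα = -0.5
Slice 2: Δl = 2.7/cos13.2° = 2.773 m; N'_2 = 207·cos13.2° = 201.5; c'Δl = 9.71; W sinα = 47.3
Slice 3: Δl = 1.6/cos25.2° = 1.768 m; N'_3 = 146·cos25.2° = 132.1; c'Δl = 6.19; W sinα = 62.2
Slice 4: Δl = 1.7/cos35.4° = 2.086 m; N'_4 = 124·cos35.4° = 101.1; c'Δl = 7.30; W sinα = 71.8
Slice 5: Δl = 2.5/cos50.5° = 3.930 m; N'_5 = 90·cos50.5° = 57.2; c'Δl = 13.76; W sinα = 69.4
Σc'Δl = 45.4 kN/m; ΣN' = 557.0 kN/m; ΣW sinα = 250.3 kN/m
Resisting = 45.4 + 557.0·tan25.4° = 45.4 + 264.5 = 309.8 kN/m
FS = 309.8 / 250.3 = 1.238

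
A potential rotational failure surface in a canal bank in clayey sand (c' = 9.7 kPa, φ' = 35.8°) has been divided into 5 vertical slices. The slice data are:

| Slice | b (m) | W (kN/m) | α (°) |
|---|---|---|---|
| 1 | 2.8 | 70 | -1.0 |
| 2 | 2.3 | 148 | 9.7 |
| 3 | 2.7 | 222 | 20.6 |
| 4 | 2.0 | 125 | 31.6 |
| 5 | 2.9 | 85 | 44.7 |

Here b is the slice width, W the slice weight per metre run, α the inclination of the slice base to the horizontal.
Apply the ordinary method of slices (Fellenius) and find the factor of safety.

Ordinary method of slices: FS = Σ[c'·Δl_i + (W_i cosα_i)·tanφ'] / Σ W_i sinα_i, with Δl_i = b_i / cosα_i.
Slice 1: Δl = 2.8/cos(-1.0°) = 2.800 m; N'_1 = 70·cos(-1.0°) = 70.0; c'Δl = 27.16; W sinα = -1.2
Slice 2: Δl = 2.3/cos9.7° = 2.333 m; N'_2 = 148·cos9.7° = 145.9; c'Δl = 22.63; W sinα = 24.9
Slice 3: Δl = 2.7/cos20.6° = 2.884 m; N'_3 = 222·cos20.6° = 207.8; c'Δl = 27.98; W sinα = 78.1
Slice 4: Δl = 2.0/cos31.6° = 2.348 m; N'_4 = 125·cos31.6° = 106.5; c'Δl = 22.78; W sinα = 65.5
Slice 5: Δl = 2.9/cos44.7° = 4.080 m; N'_5 = 85·cos44.7° = 60.4; c'Δl = 39.58; W sinα = 59.8
Σc'Δl = 140.1 kN/m; ΣN' = 590.6 kN/m; ΣW sinα = 227.1 kN/m
Resisting = 140.1 + 590.6·tan35.8° = 140.1 + 425.9 = 566.1 kN/m
FS = 566.1 / 227.1 = 2.492

FS = 2.49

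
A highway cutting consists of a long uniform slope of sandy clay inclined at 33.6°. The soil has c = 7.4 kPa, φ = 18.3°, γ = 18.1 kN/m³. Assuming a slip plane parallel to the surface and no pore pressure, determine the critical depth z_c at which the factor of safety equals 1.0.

z_c = 1.77 m

Setting FS = 1.00 in FS = [c + γz cos²β tanφ] / [γz sinβ cosβ] and solving for z:
z = c / [γ cosβ (FS·sinβ − cosβ·tanφ)]
  = 7.4 / [18.1·cos33.6°·(1.00·sin33.6° − cos33.6°·tan18.3°)]
  = 7.4 / [18.1·0.8329·(1.00·0.5534 − 0.8329·0.3307)]
  = 7.4 / 4.1900 = 1.766 m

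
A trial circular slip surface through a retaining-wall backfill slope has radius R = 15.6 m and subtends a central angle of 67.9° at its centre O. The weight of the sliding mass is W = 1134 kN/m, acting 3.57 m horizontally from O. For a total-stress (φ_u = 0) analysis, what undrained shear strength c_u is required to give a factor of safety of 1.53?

FS = c_u·L_a·R / (W·d), so c_u = FS·W·d / (L_a·R).
Arc length L_a = R·θ = 15.6·(67.9°·π/180) = 15.6·1.1851 = 18.49 m
c_u = 1.53·1134·3.57 / (18.49·15.6) = 6194.0 / 288.40 = 21.48 kPa

c_u = 21.5 kPa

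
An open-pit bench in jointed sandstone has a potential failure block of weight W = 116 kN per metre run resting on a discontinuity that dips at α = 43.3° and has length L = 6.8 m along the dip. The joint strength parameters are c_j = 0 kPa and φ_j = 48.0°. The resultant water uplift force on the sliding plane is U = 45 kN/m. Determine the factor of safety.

Resolving the block weight along and normal to the plane and applying the Mohr–Coulomb strength on the joint:
N' = W cosα − U = 116·cos43.3° − 45 = 39.4 kN/m
Driving force T = W sinα = 116·sin43.3° = 79.6 kN/m
Resisting force R = c_j·L + N'·tanφ_j = 0·6.8 + 39.4·tan48.0° = 0.0 + 43.8 = 43.8 kN/m
FS = R / T = 43.8 / 79.6 = 0.550

FS = 0.55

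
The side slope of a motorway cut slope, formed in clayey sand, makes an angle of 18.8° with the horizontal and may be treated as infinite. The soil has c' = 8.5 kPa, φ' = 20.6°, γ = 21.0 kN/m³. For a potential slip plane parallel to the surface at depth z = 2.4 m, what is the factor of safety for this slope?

FS = 1.66

For an infinite slope with a slip plane parallel to the surface (no pore pressure): FS = [c' + γz cos²β tanφ'] / [γz sinβ cosβ].
γz = 21.0·2.4 = 50.40 kN/m²
Numerator = 8.5 + 50.40·cos²18.8°·tan20.6° = 8.5 + 50.40·0.8961·0.3759 = 25.477 kPa
Denominator = 50.40·sin18.8°·cos18.8° = 50.40·0.3223·0.9466 = 15.376 kPa
FS = 25.477 / 15.376 = 1.657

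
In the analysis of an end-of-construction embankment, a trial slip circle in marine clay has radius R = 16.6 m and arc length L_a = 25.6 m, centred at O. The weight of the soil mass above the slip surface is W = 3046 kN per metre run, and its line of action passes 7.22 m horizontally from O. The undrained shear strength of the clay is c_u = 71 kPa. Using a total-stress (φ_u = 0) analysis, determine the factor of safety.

Taking moments about the centre O, the resisting moment is provided by the undrained shear strength acting along the arc:
M_R = c_u·L_a·R = 71·25.60·16.6 = 30172.2 kN·m/m
M_D = W·d = 3046·7.22 = 21992.1 kN·m/m
FS = M_R / M_D = 30172.2 / 21992.1 = 1.372

FS = 1.37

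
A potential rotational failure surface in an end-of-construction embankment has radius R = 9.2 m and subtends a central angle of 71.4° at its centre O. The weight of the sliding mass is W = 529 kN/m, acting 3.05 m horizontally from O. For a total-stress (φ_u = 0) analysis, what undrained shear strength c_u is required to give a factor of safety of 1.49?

c_u = 22.8 kPa

FS = c_u·L_a·R / (W·d), so c_u = FS·W·d / (L_a·R).
Arc length L_a = R·θ = 9.2·(71.4°·π/180) = 9.2·1.2462 = 11.46 m
c_u = 1.49·529·3.05 / (11.46·9.2) = 2404.0 / 105.48 = 22.79 kPa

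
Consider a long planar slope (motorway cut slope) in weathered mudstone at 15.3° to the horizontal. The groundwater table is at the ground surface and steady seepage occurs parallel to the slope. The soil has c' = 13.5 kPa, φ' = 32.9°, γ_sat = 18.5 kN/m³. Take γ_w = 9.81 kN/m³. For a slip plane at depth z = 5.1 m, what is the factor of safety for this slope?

With seepage parallel to the slope and the water table at the surface, the effective normal stress on the slip plane uses the buoyant unit weight γ' = γ_sat − γ_w while the driving shear stress uses γ_sat:
FS = [c' + γ' z cos²β tanφ'] / [γ_sat z sinβ cosβ]
γ' = 18.5 − 9.81 = 8.69 kN/m³
Numerator = 13.5 + 8.69·5.1·cos²15.3°·tan32.9° = 13.5 + 8.69·5.1·0.9304·0.6469 = 40.175 kPa
Denominator = 18.5·5.1·sin15.3°·cos15.3° = 18.5·5.1·0.2639·0.9646 = 24.014 kPa
FS = 40.175 / 24.014 = 1.673

FS = 1.67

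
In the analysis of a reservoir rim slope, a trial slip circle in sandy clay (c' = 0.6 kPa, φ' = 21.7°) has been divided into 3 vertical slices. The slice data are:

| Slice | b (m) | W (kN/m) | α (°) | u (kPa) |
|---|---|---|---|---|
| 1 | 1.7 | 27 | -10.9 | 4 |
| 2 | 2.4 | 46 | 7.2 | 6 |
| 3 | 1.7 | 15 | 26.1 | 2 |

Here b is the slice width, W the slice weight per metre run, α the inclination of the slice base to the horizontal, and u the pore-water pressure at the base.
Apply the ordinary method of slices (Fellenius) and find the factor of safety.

Ordinary method of slices: FS = Σ[c'·Δl_i + (W_i cosα_i − u_i·Δl_i)·tanφ'] / Σ W_i sinα_i, with Δl_i = b_i / cosα_i.
Slice 1: Δl = 1.7/cos(-10.9°) = 1.731 m; N'_1 = 27·cos(-10.9°) − 4·1.731 = 19.6; c'Δl = 1.04; W sinα = -5.1
Slice 2: Δl = 2.4/cos7.2° = 2.419 m; N'_2 = 46·cos7.2° − 6·2.419 = 31.1; c'Δl = 1.45; W sinα = 5.8
Slice 3: Δl = 1.7/cos26.1° = 1.893 m; N'_3 = 15·cos26.1° − 2·1.893 = 9.7; c'Δl = 1.14; W sinα = 6.6
Σc'Δl = 3.6 kN/m; ΣN' = 60.4 kN/m; ΣW sinα = 7.3 kN/m
Resisting = 3.6 + 60.4·tan21.7° = 3.6 + 24.0 = 27.7 kN/m
FS = 27.7 / 7.3 = 3.811

FS = 3.81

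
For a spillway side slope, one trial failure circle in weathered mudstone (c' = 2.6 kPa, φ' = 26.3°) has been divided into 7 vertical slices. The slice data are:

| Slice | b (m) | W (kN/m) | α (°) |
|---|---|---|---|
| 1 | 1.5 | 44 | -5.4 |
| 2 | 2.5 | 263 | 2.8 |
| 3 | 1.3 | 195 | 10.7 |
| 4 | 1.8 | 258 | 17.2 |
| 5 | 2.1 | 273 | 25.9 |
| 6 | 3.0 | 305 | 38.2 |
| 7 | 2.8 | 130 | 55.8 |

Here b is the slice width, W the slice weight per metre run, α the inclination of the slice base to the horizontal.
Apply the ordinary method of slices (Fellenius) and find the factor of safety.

Ordinary method of slices: FS = Σ[c'·Δl_i + (W_i cosα_i)·tanφ'] / Σ W_i sinα_i, with Δl_i = b_i / cosα_i.
Slice 1: Δl = 1.5/cos(-5.4°) = 1.507 m; N'_1 = 44·cos(-5.4°) = 43.8; c'Δl = 3.92; W sinα = -4.1
Slice 2: Δl = 2.5/cos2.8° = 2.503 m; N'_2 = 263·cos2.8° = 262.7; c'Δl = 6.51; W sinα = 12.8
Slice 3: Δl = 1.3/cos10.7° = 1.323 m; N'_3 = 195·cos10.7° = 191.6; c'Δl = 3.44; W sinα = 36.2
Slice 4: Δl = 1.8/cos17.2° = 1.884 m; N'_4 = 258·cos17.2° = 246.5; c'Δl = 4.90; W sinα = 76.3
Slice 5: Δl = 2.1/cos25.9° = 2.334 m; N'_5 = 273·cos25.9° = 245.6; c'Δl = 6.07; W sinα = 119.2
Slice 6: Δl = 3.0/cos38.2° = 3.817 m; N'_6 = 305·cos38.2° = 239.7; c'Δl = 9.93; W sinα = 188.6
Slice 7: Δl = 2.8/cos55.8° = 4.981 m; N'_7 = 130·cos55.8° = 73.1; c'Δl = 12.95; W sinα = 107.5
Σc'Δl = 47.7 kN/m; ΣN' = 1302.9 kN/m; ΣW sinα = 536.6 kN/m
Resisting = 47.7 + 1302.9·tan26.3° = 47.7 + 643.9 = 691.6 kN/m
FS = 691.6 / 536.6 = 1.289

FS = 1.29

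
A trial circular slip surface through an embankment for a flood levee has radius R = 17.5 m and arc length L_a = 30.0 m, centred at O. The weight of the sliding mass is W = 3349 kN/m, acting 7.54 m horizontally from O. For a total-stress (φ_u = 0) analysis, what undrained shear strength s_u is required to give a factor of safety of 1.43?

FS = s_u·L_a·R / (W·d), so s_u = FS·W·d / (L_a·R).
s_u = 1.43·3349·7.54 / (30.00·17.5) = 36109.6 / 525.00 = 68.78 kPa

s_u = 68.8 kPa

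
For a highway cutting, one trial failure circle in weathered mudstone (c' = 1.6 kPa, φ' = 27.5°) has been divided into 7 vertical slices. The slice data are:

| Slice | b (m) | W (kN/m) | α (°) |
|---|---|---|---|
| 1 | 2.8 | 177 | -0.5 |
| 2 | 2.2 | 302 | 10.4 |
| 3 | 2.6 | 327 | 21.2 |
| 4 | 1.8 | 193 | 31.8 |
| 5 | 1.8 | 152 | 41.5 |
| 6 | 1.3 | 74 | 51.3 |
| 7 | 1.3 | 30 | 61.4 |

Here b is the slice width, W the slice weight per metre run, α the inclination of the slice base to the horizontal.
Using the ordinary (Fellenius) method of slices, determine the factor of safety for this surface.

Ordinary method of slices: FS = Σ[c'·Δl_i + (W_i cosα_i)·tanφ'] / Σ W_i sinα_i, with Δl_i = b_i / cosα_i.
Slice 1: Δl = 2.8/cos(-0.5°) = 2.800 m; N'_1 = 177·cos(-0.5°) = 177.0; c'Δl = 4.48; W sinα = -1.5
Slice 2: Δl = 2.2/cos10.4° = 2.237 m; N'_2 = 302·cos10.4° = 297.0; c'Δl = 3.58; W sinα = 54.5
Slice 3: Δl = 2.6/cos21.2° = 2.789 m; N'_3 = 327·cos21.2° = 304.9; c'Δl = 4.46; W sinα = 118.3
Slice 4: Δl = 1.8/cos31.8° = 2.118 m; N'_4 = 193·cos31.8° = 164.0; c'Δl = 3.39; W sinα = 101.7
Slice 5: Δl = 1.8/cos41.5° = 2.403 m; N'_5 = 152·cos41.5° = 113.8; c'Δl = 3.85; W sinα = 100.7
Slice 6: Δl = 1.3/cos51.3° = 2.079 m; N'_6 = 74·cos51.3° = 46.3; c'Δl = 3.33; W sinα = 57.8
Slice 7: Δl = 1.3/cos61.4° = 2.716 m; N'_7 = 30·cos61.4° = 14.4; c'Δl = 4.35; W sinα = 26.3
Σc'Δl = 27.4 kN/m; ΣN' = 1117.4 kN/m; ΣW sinα = 457.7 kN/m
Resisting = 27.4 + 1117.4·tan27.5° = 27.4 + 581.7 = 609.1 kN/m
FS = 609.1 / 457.7 = 1.331

FS = 1.33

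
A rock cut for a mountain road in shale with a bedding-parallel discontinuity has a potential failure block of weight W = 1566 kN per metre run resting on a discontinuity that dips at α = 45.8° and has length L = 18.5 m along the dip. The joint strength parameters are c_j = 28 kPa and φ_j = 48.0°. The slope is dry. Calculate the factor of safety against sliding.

Resolving the block weight along and normal to the plane and applying the Mohr–Coulomb strength on the joint:
N' = W cosα = 1566·cos45.8° = 1091.8 kN/m
Driving force T = W sinα = 1566·sin45.8° = 1122.7 kN/m
Resisting force R = c_j·L + N'·tanφ_j = 28·18.5 + 1091.8·tan48.0° = 518.0 + 1212.5 = 1730.5 kN/m
FS = R / T = 1730.5 / 1122.7 = 1.541

FS = 1.54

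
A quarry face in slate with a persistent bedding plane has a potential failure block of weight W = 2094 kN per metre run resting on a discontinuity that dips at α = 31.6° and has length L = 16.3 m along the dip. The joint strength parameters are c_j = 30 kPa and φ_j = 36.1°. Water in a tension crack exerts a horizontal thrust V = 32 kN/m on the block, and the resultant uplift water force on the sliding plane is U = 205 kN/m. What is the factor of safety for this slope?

Resolving the block weight along and normal to the plane and applying the Mohr–Coulomb strength on the joint:
N' = W cosα − U − V sinα = 2094·cos31.6° − 205 − 32·sin31.6° = 1561.7 kN/m
Driving force T = W sinα + V cosα = 2094·sin31.6° + 32·cos31.6° = 1124.5 kN/m
Resisting force R = c_j·L + N'·tanφ_j = 30·16.3 + 1561.7·tan36.1° = 489.0 + 1138.8 = 1627.8 kN/m
FS = R / T = 1627.8 / 1124.5 = 1.448

FS = 1.45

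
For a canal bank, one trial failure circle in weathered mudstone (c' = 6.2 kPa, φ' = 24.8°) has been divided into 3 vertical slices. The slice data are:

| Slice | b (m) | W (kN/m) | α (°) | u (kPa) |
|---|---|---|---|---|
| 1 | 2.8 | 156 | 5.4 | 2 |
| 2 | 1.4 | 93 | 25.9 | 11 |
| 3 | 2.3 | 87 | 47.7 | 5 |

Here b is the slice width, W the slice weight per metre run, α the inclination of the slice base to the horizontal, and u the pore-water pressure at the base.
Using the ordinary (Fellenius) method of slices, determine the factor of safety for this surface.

Ordinary method of slices: FS = Σ[c'·Δl_i + (W_i cosα_i − u_i·Δl_i)·tanφ'] / Σ W_i sinα_i, with Δl_i = b_i / cosα_i.
Slice 1: Δl = 2.8/cos5.4° = 2.812 m; N'_1 = 156·cos5.4° − 2·2.812 = 149.7; c'Δl = 17.44; W sinα = 14.7
Slice 2: Δl = 1.4/cos25.9° = 1.556 m; N'_2 = 93·cos25.9° − 11·1.556 = 66.5; c'Δl = 9.65; W sinα = 40.6
Slice 3: Δl = 2.3/cos47.7° = 3.417 m; N'_3 = 87·cos47.7° − 5·3.417 = 41.5; c'Δl = 21.19; W sinα = 64.3
Σc'Δl = 48.3 kN/m; ΣN' = 257.7 kN/m; ΣW sinα = 119.7 kN/m
Resisting = 48.3 + 257.7·tan24.8° = 48.3 + 119.1 = 167.3 kN/m
FS = 167.3 / 119.7 = 1.399

FS = 1.40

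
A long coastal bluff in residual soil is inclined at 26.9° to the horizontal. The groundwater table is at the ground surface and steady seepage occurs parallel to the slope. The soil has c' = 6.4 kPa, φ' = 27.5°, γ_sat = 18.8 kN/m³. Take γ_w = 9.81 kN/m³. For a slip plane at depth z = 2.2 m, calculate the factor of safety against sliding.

With seepage parallel to the slope and the water table at the surface, the effective normal stress on the slip plane uses the buoyant unit weight γ' = γ_sat − γ_w while the driving shear stress uses γ_sat:
FS = [c' + γ' z cos²β tanφ'] / [γ_sat z sinβ cosβ]
γ' = 18.8 − 9.81 = 8.99 kN/m³
Numerator = 6.4 + 8.99·2.2·cos²26.9°·tan27.5° = 6.4 + 8.99·2.2·0.7953·0.5206 = 14.588 kPa
Denominator = 18.8·2.2·sin26.9°·cos26.9° = 18.8·2.2·0.4524·0.8918 = 16.688 kPa
FS = 14.588 / 16.688 = 0.874

FS = 0.87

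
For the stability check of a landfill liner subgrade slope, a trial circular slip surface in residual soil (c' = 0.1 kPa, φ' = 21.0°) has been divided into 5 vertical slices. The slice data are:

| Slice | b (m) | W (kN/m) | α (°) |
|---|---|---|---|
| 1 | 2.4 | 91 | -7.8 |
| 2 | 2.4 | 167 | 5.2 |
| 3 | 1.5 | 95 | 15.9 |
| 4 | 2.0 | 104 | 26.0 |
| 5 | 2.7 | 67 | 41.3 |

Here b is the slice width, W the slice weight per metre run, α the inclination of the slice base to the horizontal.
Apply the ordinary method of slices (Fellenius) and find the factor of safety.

Ordinary method of slices: FS = Σ[c'·Δl_i + (W_i cosα_i)·tanφ'] / Σ W_i sinα_i, with Δl_i = b_i / cosα_i.
Slice 1: Δl = 2.4/cos(-7.8°) = 2.422 m; N'_1 = 91·cos(-7.8°) = 90.2; c'Δl = 0.24; W sinα = -12.4
Slice 2: Δl = 2.4/cos5.2° = 2.410 m; N'_2 = 167·cos5.2° = 166.3; c'Δl = 0.24; W sinα = 15.1
Slice 3: Δl = 1.5/cos15.9° = 1.560 m; N'_3 = 95·cos15.9° = 91.4; c'Δl = 0.16; W sinα = 26.0
Slice 4: Δl = 2.0/cos26.0° = 2.225 m; N'_4 = 104·cos26.0° = 93.5; c'Δl = 0.22; W sinα = 45.6
Slice 5: Δl = 2.7/cos41.3° = 3.594 m; N'_5 = 67·cos41.3° = 50.3; c'Δl = 0.36; W sinα = 44.2
Σc'Δl = 1.2 kN/m; ΣN' = 491.6 kN/m; ΣW sinα = 118.6 kN/m
Resisting = 1.2 + 491.6·tan21.0° = 1.2 + 188.7 = 189.9 kN/m
FS = 189.9 / 118.6 = 1.601

FS = 1.60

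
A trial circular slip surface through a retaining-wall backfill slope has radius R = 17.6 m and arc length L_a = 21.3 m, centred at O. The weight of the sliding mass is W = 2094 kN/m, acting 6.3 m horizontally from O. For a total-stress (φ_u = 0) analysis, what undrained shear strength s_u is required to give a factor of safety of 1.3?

FS = s_u·L_a·R / (W·d), so s_u = FS·W·d / (L_a·R).
s_u = 1.3·2094·6.3 / (21.30·17.6) = 17149.9 / 374.88 = 45.75 kPa

s_u = 45.7 kPa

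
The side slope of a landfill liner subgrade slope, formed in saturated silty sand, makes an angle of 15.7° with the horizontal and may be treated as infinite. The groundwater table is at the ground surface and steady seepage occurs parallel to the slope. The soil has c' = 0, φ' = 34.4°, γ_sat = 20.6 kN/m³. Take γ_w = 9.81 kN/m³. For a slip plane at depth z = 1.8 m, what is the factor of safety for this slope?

FS = 1.28

With seepage parallel to the slope and the water table at the surface, the effective normal stress on the slip plane uses the buoyant unit weight γ' = γ_sat − γ_w while the driving shear stress uses γ_sat:
FS = [c' + γ' z cos²β tanφ'] / [γ_sat z sinβ cosβ]
(For c' = 0 this reduces to FS = (γ'/γ_sat)·tanφ'/tanβ.)
γ' = 20.6 − 9.81 = 10.79 kN/m³
Numerator = 0.0 + 10.79·1.8·cos²15.7°·tan34.4° = 0.0 + 10.79·1.8·0.9268·0.6847 = 12.325 kPa
Denominator = 20.6·1.8·sin15.7°·cos15.7° = 20.6·1.8·0.2706·0.9627 = 9.660 kPa
FS = 12.325 / 9.660 = 1.276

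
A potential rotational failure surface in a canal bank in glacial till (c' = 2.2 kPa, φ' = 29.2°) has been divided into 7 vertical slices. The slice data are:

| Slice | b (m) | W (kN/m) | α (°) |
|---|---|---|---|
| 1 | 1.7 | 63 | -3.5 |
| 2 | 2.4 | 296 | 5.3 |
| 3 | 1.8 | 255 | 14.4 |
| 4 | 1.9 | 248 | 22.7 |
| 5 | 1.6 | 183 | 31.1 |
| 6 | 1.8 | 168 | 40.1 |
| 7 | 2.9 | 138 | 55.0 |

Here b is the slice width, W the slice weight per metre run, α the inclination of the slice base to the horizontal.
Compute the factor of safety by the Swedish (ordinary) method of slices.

FS = 1.42

Ordinary method of slices: FS = Σ[c'·Δl_i + (W_i cosα_i)·tanφ'] / Σ W_i sinα_i, with Δl_i = b_i / cosα_i.
Slice 1: Δl = 1.7/cos(-3.5°) = 1.703 m; N'_1 = 63·cos(-3.5°) = 62.9; c'Δl = 3.75; W sinα = -3.8
Slice 2: Δl = 2.4/cos5.3° = 2.410 m; N'_2 = 296·cos5.3° = 294.7; c'Δl = 5.30; W sinα = 27.3
Slice 3: Δl = 1.8/cos14.4° = 1.858 m; N'_3 = 255·cos14.4° = 247.0; c'Δl = 4.09; W sinα = 63.4
Slice 4: Δl = 1.9/cos22.7° = 2.060 m; N'_4 = 248·cos22.7° = 228.8; c'Δl = 4.53; W sinα = 95.7
Slice 5: Δl = 1.6/cos31.1° = 1.869 m; N'_5 = 183·cos31.1° = 156.7; c'Δl = 4.11; W sinα = 94.5
Slice 6: Δl = 1.8/cos40.1° = 2.353 m; N'_6 = 168·cos40.1° = 128.5; c'Δl = 5.18; W sinα = 108.2
Slice 7: Δl = 2.9/cos55.0° = 5.056 m; N'_7 = 138·cos55.0° = 79.2; c'Δl = 11.12; W sinα = 113.0
Σc'Δl = 38.1 kN/m; ΣN' = 1197.8 kN/m; ΣW sinα = 498.4 kN/m
Resisting = 38.1 + 1197.8·tan29.2° = 38.1 + 669.4 = 707.5 kN/m
FS = 707.5 / 498.4 = 1.420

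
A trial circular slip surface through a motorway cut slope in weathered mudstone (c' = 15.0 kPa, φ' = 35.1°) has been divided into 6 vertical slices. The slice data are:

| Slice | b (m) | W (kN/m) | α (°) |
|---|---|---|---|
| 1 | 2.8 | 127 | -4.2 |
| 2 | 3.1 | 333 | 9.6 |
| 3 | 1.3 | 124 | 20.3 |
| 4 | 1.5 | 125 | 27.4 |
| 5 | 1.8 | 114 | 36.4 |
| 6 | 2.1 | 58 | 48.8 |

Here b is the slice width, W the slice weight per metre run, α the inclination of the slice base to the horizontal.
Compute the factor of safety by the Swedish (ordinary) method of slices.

FS = 3.05

Ordinary method of slices: FS = Σ[c'·Δl_i + (W_i cosα_i)·tanφ'] / Σ W_i sinα_i, with Δl_i = b_i / cosα_i.
Slice 1: Δl = 2.8/cos(-4.2°) = 2.808 m; N'_1 = 127·cos(-4.2°) = 126.7; c'Δl = 42.11; W sinα = -9.3
Slice 2: Δl = 3.1/cos9.6° = 3.144 m; N'_2 = 333·cos9.6° = 328.3; c'Δl = 47.16; W sinα = 55.5
Slice 3: Δl = 1.3/cos20.3° = 1.386 m; N'_3 = 124·cos20.3° = 116.3; c'Δl = 20.79; W sinα = 43.0
Slice 4: Δl = 1.5/cos27.4° = 1.690 m; N'_4 = 125·cos27.4° = 111.0; c'Δl = 25.34; W sinα = 57.5
Slice 5: Δl = 1.8/cos36.4° = 2.236 m; N'_5 = 114·cos36.4° = 91.8; c'Δl = 33.54; W sinα = 67.6
Slice 6: Δl = 2.1/cos48.8° = 3.188 m; N'_6 = 58·cos48.8° = 38.2; c'Δl = 47.82; W sinα = 43.6
Σc'Δl = 216.8 kN/m; ΣN' = 812.2 kN/m; ΣW sinα = 258.1 kN/m
Resisting = 216.8 + 812.2·tan35.1° = 216.8 + 570.8 = 787.6 kN/m
FS = 787.6 / 258.1 = 3.052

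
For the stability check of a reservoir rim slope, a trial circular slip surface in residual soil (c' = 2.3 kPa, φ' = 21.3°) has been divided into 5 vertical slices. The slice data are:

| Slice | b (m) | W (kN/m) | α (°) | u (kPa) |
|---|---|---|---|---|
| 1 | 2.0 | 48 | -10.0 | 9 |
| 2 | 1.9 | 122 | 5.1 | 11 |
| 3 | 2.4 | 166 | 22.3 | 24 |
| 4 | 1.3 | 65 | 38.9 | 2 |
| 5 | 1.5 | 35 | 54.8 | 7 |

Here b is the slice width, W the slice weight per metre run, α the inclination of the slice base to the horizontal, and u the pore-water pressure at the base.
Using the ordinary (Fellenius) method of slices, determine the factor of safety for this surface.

FS = 0.96

Ordinary method of slices: FS = Σ[c'·Δl_i + (W_i cosα_i − u_i·Δl_i)·tanφ'] / Σ W_i sinα_i, with Δl_i = b_i / cosα_i.
Slice 1: Δl = 2.0/cos(-10.0°) = 2.031 m; N'_1 = 48·cos(-10.0°) − 9·2.031 = 29.0; c'Δl = 4.67; W sinα = -8.3
Slice 2: Δl = 1.9/cos5.1° = 1.908 m; N'_2 = 122·cos5.1° − 11·1.908 = 100.5; c'Δl = 4.39; W sinα = 10.8
Slice 3: Δl = 2.4/cos22.3° = 2.594 m; N'_3 = 166·cos22.3° − 24·2.594 = 91.3; c'Δl = 5.97; W sinα = 63.0
Slice 4: Δl = 1.3/cos38.9° = 1.670 m; N'_4 = 65·cos38.9° − 2·1.670 = 47.2; c'Δl = 3.84; W sinα = 40.8
Slice 5: Δl = 1.5/cos54.8° = 2.602 m; N'_5 = 35·cos54.8° − 7·2.602 = 2.0; c'Δl = 5.99; W sinα = 28.6
Σc'Δl = 24.9 kN/m; ΣN' = 270.1 kN/m; ΣW sinα = 134.9 kN/m
Resisting = 24.9 + 270.1·tan21.3° = 24.9 + 105.3 = 130.1 kN/m
FS = 130.1 / 134.9 = 0.965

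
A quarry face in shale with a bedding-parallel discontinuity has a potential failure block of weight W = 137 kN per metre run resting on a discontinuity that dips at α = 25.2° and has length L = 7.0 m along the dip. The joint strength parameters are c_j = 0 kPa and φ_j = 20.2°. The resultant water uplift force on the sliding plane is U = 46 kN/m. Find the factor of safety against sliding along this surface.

Resolving the block weight along and normal to the plane and applying the Mohr–Coulomb strength on the joint:
N' = W cosα − U = 137·cos25.2° − 46 = 78.0 kN/m
Driving force T = W sinα = 137·sin25.2° = 58.3 kN/m
Resisting force R = c_j·L + N'·tanφ_j = 0·7.0 + 78.0·tan20.2° = 0.0 + 28.7 = 28.7 kN/m
FS = R / T = 28.7 / 58.3 = 0.492

FS = 0.49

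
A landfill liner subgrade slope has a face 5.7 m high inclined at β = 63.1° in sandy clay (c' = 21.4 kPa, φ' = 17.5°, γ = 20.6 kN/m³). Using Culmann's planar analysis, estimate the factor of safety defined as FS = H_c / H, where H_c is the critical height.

FS = 2.06

H_c = (4c'/γ) · sinβ cosφ' / [1 − cos(β − φ')]
    = (4·21.4/20.6) · sin63.1°·cos17.5° / [1 − cos45.6°]
    = 4.155 · 0.8505 / 0.3003 = 11.77 m
FS = H_c / H = 11.77 / 5.7 = 2.064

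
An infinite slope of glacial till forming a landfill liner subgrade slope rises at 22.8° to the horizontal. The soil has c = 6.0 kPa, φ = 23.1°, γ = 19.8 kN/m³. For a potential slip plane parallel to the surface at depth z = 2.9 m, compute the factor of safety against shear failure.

For an infinite slope with a slip plane parallel to the surface (no pore pressure): FS = [c + γz cos²β tanφ] / [γz sinβ cosβ].
γz = 19.8·2.9 = 57.42 kN/m²
Numerator = 6.0 + 57.42·cos²22.8°·tan23.1° = 6.0 + 57.42·0.8498·0.4265 = 26.814 kPa
Denominator = 57.42·sin22.8°·cos22.8° = 57.42·0.3875·0.9219 = 20.513 kPa
FS = 26.814 / 20.513 = 1.307

FS = 1.31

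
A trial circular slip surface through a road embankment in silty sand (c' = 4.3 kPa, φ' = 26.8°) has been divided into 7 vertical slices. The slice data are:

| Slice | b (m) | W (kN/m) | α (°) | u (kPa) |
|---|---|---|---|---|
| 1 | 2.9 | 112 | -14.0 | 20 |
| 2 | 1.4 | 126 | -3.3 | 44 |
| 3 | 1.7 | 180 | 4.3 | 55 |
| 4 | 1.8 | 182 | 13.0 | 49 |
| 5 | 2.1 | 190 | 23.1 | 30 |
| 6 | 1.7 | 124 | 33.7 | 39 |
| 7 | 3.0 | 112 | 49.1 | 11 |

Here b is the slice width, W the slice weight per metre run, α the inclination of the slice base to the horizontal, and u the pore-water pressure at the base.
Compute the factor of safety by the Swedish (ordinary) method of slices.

FS = 1.18

Ordinary method of slices: FS = Σ[c'·Δl_i + (W_i cosα_i − u_i·Δl_i)·tanφ'] / Σ W_i sinα_i, with Δl_i = b_i / cosα_i.
Slice 1: Δl = 2.9/cos(-14.0°) = 2.989 m; N'_1 = 112·cos(-14.0°) − 20·2.989 = 48.9; c'Δl = 12.85; W sinα = -27.1
Slice 2: Δl = 1.4/cos(-3.3°) = 1.402 m; N'_2 = 126·cos(-3.3°) − 44·1.402 = 64.1; c'Δl = 6.03; W sinα = -7.3
Slice 3: Δl = 1.7/cos4.3° = 1.705 m; N'_3 = 180·cos4.3° − 55·1.705 = 85.7; c'Δl = 7.33; W sinα = 13.5
Slice 4: Δl = 1.8/cos13.0° = 1.847 m; N'_4 = 182·cos13.0° − 49·1.847 = 86.8; c'Δl = 7.94; W sinα = 40.9
Slice 5: Δl = 2.1/cos23.1° = 2.283 m; N'_5 = 190·cos23.1° − 30·2.283 = 106.3; c'Δl = 9.82; W sinα = 74.5
Slice 6: Δl = 1.7/cos33.7° = 2.043 m; N'_6 = 124·cos33.7° − 39·2.043 = 23.5; c'Δl = 8.79; W sinα = 68.8
Slice 7: Δl = 3.0/cos49.1° = 4.582 m; N'_7 = 112·cos49.1° − 11·4.582 = 22.9; c'Δl = 19.70; W sinα = 84.7
Σc'Δl = 72.5 kN/m; ΣN' = 438.2 kN/m; ΣW sinα = 248.1 kN/m
Resisting = 72.5 + 438.2·tan26.8° = 72.5 + 221.4 = 293.8 kN/m
FS = 293.8 / 248.1 = 1.184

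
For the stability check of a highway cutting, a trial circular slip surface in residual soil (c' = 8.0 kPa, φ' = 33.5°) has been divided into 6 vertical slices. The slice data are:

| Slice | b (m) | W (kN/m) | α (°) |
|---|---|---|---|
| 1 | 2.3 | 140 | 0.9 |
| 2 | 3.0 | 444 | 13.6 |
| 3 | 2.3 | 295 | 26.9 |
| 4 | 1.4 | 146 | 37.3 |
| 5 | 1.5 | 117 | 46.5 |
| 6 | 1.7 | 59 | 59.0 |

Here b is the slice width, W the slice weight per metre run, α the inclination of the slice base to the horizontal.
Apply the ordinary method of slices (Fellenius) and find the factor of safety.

Ordinary method of slices: FS = Σ[c'·Δl_i + (W_i cosα_i)·tanφ'] / Σ W_i sinα_i, with Δl_i = b_i / cosα_i.
Slice 1: Δl = 2.3/cos0.9° = 2.300 m; N'_1 = 140·cos0.9° = 140.0; c'Δl = 18.40; W sinα = 2.2
Slice 2: Δl = 3.0/cos13.6° = 3.087 m; N'_2 = 444·cos13.6° = 431.6; c'Δl = 24.69; W sinα = 104.4
Slice 3: Δl = 2.3/cos26.9° = 2.579 m; N'_3 = 295·cos26.9° = 263.1; c'Δl = 20.63; W sinα = 133.5
Slice 4: Δl = 1.4/cos37.3° = 1.760 m; N'_4 = 146·cos37.3° = 116.1; c'Δl = 14.08; W sinα = 88.5
Slice 5: Δl = 1.5/cos46.5° = 2.179 m; N'_5 = 117·cos46.5° = 80.5; c'Δl = 17.43; W sinα = 84.9
Slice 6: Δl = 1.7/cos59.0° = 3.301 m; N'_6 = 59·cos59.0° = 30.4; c'Δl = 26.41; W sinα = 50.6
Σc'Δl = 121.6 kN/m; ΣN' = 1061.7 kN/m; ΣW sinα = 464.0 kN/m
Resisting = 121.6 + 1061.7·tan33.5° = 121.6 + 702.7 = 824.4 kN/m
FS = 824.4 / 464.0 = 1.777

FS = 1.78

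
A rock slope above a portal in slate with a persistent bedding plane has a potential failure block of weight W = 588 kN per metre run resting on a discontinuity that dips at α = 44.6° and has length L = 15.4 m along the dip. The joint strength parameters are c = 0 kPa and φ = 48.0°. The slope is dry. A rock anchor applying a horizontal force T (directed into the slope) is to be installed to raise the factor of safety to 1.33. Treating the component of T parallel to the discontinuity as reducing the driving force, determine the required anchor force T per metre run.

Resolving forces along and normal to the sliding plane, with the horizontal anchor force T adding T·sinα to the effective normal force and T·cosα acting up the plane against the driving force:
FS = [cL + (W cosα + T sinα) tanφ] / [W sinα − T cosα]
Without the anchor: N' = 418.7 kN/m, driving T_d = 412.9 kN/m, resisting R = 0·15.4 + 418.7·tan48.0° = 465.0 kN/m, FS = 1.13.
Setting FS = 1.33 and solving for T:
1.33·(412.9 − T cos44.6°) = 465.0 + T sin44.6°·tan48.0°
T·(sin44.6°·tan48.0° + 1.33·cos44.6°) = 1.33·412.9 − 465.0
T·(0.7022·1.1106 + 1.33·0.7120) = 549.1 − 465.0 = 84.1
T·1.7268 = 84.1
T = 48.7 kN/m

T = 49 kN/m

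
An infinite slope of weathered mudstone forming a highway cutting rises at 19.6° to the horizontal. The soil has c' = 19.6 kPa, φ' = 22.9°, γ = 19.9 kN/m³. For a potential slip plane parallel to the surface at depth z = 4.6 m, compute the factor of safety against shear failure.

For an infinite slope with a slip plane parallel to the surface (no pore pressure): FS = [c' + γz cos²β tanφ'] / [γz sinβ cosβ].
γz = 19.9·4.6 = 91.54 kN/m²
Numerator = 19.6 + 91.54·cos²19.6°·tan22.9° = 19.6 + 91.54·0.8875·0.4224 = 53.917 kPa
Denominator = 91.54·sin19.6°·cos19.6° = 91.54·0.3355·0.9421 = 28.928 kPa
FS = 53.917 / 28.928 = 1.864

FS = 1.86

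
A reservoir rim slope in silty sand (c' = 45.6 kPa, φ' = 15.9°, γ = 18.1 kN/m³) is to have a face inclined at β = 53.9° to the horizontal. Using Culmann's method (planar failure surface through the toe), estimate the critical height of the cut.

H_c = 36.94 m

Culmann's analysis gives the critical failure plane at α_cr = (β + φ')/2 = (53.9 + 15.9)/2 = 34.9°, and the critical height
H_c = (4c'/γ) · sinβ cosφ' / [1 − cos(β − φ')]
    = (4·45.6/18.1) · sin53.9°·cos15.9° / [1 − cos(38.0°)]
    = 10.077 · 0.8080·0.9617 / [1 − 0.7880]
    = 10.077 · 0.7771 / 0.2120
    = 36.94 m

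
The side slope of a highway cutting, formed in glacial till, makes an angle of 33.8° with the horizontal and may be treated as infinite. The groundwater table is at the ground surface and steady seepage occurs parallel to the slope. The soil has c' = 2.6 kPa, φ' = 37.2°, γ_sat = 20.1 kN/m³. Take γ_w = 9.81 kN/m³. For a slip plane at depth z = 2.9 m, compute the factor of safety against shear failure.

FS = 0.68

With seepage parallel to the slope and the water table at the surface, the effective normal stress on the slip plane uses the buoyant unit weight γ' = γ_sat − γ_w while the driving shear stress uses γ_sat:
FS = [c' + γ' z cos²β tanφ'] / [γ_sat z sinβ cosβ]
γ' = 20.1 − 9.81 = 10.29 kN/m³
Numerator = 2.6 + 10.29·2.9·cos²33.8°·tan37.2° = 2.6 + 10.29·2.9·0.6905·0.7590 = 18.241 kPa
Denominator = 20.1·2.9·sin33.8°·cos33.8° = 20.1·2.9·0.5563·0.8310 = 26.946 kPa
FS = 18.241 / 26.946 = 0.677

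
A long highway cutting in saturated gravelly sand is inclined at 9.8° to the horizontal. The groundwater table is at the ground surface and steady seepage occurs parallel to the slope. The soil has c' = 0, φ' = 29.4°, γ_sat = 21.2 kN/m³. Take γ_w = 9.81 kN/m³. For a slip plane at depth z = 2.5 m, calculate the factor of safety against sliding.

With seepage parallel to the slope and the water table at the surface, the effective normal stress on the slip plane uses the buoyant unit weight γ' = γ_sat − γ_w while the driving shear stress uses γ_sat:
FS = [c' + γ' z cos²β tanφ'] / [γ_sat z sinβ cosβ]
(For c' = 0 this reduces to FS = (γ'/γ_sat)·tanφ'/tanβ.)
γ' = 21.2 − 9.81 = 11.39 kN/m³
Numerator = 0.0 + 11.39·2.5·cos²9.8°·tan29.4° = 0.0 + 11.39·2.5·0.9710·0.5635 = 15.580 kPa
Denominator = 21.2·2.5·sin9.8°·cos9.8° = 21.2·2.5·0.1702·0.9854 = 8.889 kPa
FS = 15.580 / 8.889 = 1.753

FS = 1.75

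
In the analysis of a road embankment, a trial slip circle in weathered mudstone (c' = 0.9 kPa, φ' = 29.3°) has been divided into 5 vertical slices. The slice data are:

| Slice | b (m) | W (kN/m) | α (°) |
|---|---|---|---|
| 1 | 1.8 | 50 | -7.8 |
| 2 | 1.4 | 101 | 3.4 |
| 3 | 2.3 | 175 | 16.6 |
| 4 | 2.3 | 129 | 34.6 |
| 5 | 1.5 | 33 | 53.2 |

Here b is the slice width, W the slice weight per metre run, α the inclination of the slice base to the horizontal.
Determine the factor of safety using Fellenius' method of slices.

Ordinary method of slices: FS = Σ[c'·Δl_i + (W_i cosα_i)·tanφ'] / Σ W_i sinα_i, with Δl_i = b_i / cosα_i.
Slice 1: Δl = 1.8/cos(-7.8°) = 1.817 m; N'_1 = 50·cos(-7.8°) = 49.5; c'Δl = 1.64; W sinα = -6.8
Slice 2: Δl = 1.4/cos3.4° = 1.402 m; N'_2 = 101·cos3.4° = 100.8; c'Δl = 1.26; W sinα = 6.0
Slice 3: Δl = 2.3/cos16.6° = 2.400 m; N'_3 = 175·cos16.6° = 167.7; c'Δl = 2.16; W sinα = 50.0
Slice 4: Δl = 2.3/cos34.6° = 2.794 m; N'_4 = 129·cos34.6° = 106.2; c'Δl = 2.51; W sinα = 73.3
Slice 5: Δl = 1.5/cos53.2° = 2.504 m; N'_5 = 33·cos53.2° = 19.8; c'Δl = 2.25; W sinα = 26.4
Σc'Δl = 9.8 kN/m; ΣN' = 444.0 kN/m; ΣW sinα = 148.9 kN/m
Resisting = 9.8 + 444.0·tan29.3° = 9.8 + 249.2 = 259.0 kN/m
FS = 259.0 / 148.9 = 1.740

FS = 1.74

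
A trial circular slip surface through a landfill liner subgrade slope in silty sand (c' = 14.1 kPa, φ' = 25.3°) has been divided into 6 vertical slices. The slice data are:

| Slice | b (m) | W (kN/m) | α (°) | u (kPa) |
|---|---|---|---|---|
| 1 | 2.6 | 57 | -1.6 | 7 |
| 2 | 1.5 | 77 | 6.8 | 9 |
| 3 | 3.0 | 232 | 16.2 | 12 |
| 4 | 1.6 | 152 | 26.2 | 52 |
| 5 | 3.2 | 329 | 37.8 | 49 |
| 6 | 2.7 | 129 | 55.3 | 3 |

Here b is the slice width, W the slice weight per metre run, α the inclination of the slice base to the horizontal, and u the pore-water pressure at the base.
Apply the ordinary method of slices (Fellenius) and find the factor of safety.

Ordinary method of slices: FS = Σ[c'·Δl_i + (W_i cosα_i − u_i·Δl_i)·tanφ'] / Σ W_i sinα_i, with Δl_i = b_i / cosα_i.
Slice 1: Δl = 2.6/cos(-1.6°) = 2.601 m; N'_1 = 57·cos(-1.6°) − 7·2.601 = 38.8; c'Δl = 36.67; W sinα = -1.6
Slice 2: Δl = 1.5/cos6.8° = 1.511 m; N'_2 = 77·cos6.8° − 9·1.511 = 62.9; c'Δl = 21.30; W sinα = 9.1
Slice 3: Δl = 3.0/cos16.2° = 3.124 m; N'_3 = 232·cos16.2° − 12·3.124 = 185.3; c'Δl = 44.05; W sinα = 64.7
Slice 4: Δl = 1.6/cos26.2° = 1.783 m; N'_4 = 152·cos26.2° − 52·1.783 = 43.7; c'Δl = 25.14; W sinα = 67.1
Slice 5: Δl = 3.2/cos37.8° = 4.050 m; N'_5 = 329·cos37.8° − 49·4.050 = 61.5; c'Δl = 57.10; W sinα = 201.6
Slice 6: Δl = 2.7/cos55.3° = 4.743 m; N'_6 = 129·cos55.3° − 3·4.743 = 59.2; c'Δl = 66.87; W sinα = 106.1
Σc'Δl = 251.1 kN/m; ΣN' = 451.3 kN/m; ΣW sinα = 447.1 kN/m
Resisting = 251.1 + 451.3·tan25.3° = 251.1 + 213.3 = 464.5 kN/m
FS = 464.5 / 447.1 = 1.039

FS = 1.04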